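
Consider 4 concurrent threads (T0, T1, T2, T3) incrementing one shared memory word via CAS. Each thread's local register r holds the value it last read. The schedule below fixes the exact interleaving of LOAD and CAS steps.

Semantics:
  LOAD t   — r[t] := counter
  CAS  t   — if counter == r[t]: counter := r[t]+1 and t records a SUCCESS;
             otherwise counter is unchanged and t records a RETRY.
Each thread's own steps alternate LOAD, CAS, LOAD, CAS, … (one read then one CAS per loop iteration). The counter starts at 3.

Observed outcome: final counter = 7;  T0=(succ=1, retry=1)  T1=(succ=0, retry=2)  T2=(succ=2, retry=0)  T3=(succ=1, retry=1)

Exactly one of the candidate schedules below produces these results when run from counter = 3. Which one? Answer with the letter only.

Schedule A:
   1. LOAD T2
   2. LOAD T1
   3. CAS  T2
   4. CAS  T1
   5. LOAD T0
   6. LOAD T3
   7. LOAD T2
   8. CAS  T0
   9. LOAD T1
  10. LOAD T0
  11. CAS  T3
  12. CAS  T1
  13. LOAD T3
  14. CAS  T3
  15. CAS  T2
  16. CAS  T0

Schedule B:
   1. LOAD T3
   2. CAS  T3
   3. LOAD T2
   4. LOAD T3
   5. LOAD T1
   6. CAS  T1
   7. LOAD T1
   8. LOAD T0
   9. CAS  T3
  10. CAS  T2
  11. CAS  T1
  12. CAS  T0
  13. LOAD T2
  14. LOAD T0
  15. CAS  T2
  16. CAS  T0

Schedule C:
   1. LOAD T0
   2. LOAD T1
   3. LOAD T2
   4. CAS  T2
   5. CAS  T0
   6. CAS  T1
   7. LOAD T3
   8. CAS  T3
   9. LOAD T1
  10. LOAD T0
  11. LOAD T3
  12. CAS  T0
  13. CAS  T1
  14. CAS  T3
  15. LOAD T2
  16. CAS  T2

Run C:
   1) LOAD T0:  M=3  r_T0=3
   2) LOAD T1:  M=3  r_T1=3
   3) LOAD T2:  M=3  r_T2=3
   4) CAS  T2:  M=4  r_T2=3 ✓
   5) CAS  T0:  M=4  r_T0=3 ✗
   6) CAS  T1:  M=4  r_T1=3 ✗
   7) LOAD T3:  M=4  r_T3=4
   8) CAS  T3:  M=5  r_T3=4 ✓
   9) LOAD T1:  M=5  r_T1=5
  10) LOAD T0:  M=5  r_T0=5
  11) LOAD T3:  M=5  r_T3=5
  12) CAS  T0:  M=6  r_T0=5 ✓
  13) CAS  T1:  M=6  r_T1=5 ✗
  14) CAS  T3:  M=6  r_T3=5 ✗
  15) LOAD T2:  M=6  r_T2=6
  16) CAS  T2:  M=7  r_T2=6 ✓

C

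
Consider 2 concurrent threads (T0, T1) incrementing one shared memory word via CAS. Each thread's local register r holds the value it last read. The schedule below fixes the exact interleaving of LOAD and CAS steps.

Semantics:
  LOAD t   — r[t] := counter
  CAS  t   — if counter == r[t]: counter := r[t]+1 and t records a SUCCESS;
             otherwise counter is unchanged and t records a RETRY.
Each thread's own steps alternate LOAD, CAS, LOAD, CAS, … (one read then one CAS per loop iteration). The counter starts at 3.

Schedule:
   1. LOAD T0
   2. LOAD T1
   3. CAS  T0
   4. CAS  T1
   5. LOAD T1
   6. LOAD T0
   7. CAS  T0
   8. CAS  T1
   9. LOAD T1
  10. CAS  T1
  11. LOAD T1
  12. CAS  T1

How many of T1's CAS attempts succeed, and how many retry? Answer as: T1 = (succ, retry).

[1] T0.load  rd  (counter 3, T0.r 3)
[2] T1.load  rd  (counter 3, T1.r 3)
[3] T0.cas  hit  (counter 4, T0.r 3)
[4] T1.cas  miss  (counter 4, T1.r 3)
[5] T1.load  rd  (counter 4, T1.r 4)
[6] T0.load  rd  (counter 4, T0.r 4)
[7] T0.cas  hit  (counter 5, T0.r 4)
[8] T1.cas  miss  (counter 5, T1.r 4)
[9] T1.load  rd  (counter 5, T1.r 5)
[10] T1.cas  hit  (counter 6, T1.r 5)
[11] T1.load  rd  (counter 6, T1.r 6)
[12] T1.cas  hit  (counter 7, T1.r 6)

T1 = (2, 2)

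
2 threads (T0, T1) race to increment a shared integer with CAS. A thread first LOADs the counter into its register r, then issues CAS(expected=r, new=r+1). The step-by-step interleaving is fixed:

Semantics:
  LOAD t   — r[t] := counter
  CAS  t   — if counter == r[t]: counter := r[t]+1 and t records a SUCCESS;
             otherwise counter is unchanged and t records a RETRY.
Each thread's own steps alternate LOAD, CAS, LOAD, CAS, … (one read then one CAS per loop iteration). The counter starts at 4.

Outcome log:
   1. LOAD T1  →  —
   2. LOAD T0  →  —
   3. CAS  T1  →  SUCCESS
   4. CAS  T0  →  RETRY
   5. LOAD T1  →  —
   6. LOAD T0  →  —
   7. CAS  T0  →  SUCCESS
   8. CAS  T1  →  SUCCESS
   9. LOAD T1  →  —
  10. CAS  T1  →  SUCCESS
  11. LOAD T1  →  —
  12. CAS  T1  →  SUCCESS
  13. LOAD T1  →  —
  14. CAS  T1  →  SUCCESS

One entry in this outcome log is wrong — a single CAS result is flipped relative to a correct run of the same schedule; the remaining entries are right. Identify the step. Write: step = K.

step = 8

Correct run:
[1] T1.load  rd  (counter 4, T1.r 4)
[2] T0.load  rd  (counter 4, T0.r 4)
[3] T1.cas  hit  (counter 5, T1.r 4)
[4] T0.cas  miss  (counter 5, T0.r 4)
[5] T1.load  rd  (counter 5, T1.r 5)
[6] T0.load  rd  (counter 5, T0.r 5)
[7] T0.cas  hit  (counter 6, T0.r 5)
[8] T1.cas  miss  (counter 6, T1.r 5)
[9] T1.load  rd  (counter 6, T1.r 6)
[10] T1.cas  hit  (counter 7, T1.r 6)
[11] T1.load  rd  (counter 7, T1.r 7)
[12] T1.cas  hit  (counter 8, T1.r 7)
[13] T1.load  rd  (counter 8, T1.r 8)
[14] T1.cas  hit  (counter 9, T1.r 8)
Mismatch at 8.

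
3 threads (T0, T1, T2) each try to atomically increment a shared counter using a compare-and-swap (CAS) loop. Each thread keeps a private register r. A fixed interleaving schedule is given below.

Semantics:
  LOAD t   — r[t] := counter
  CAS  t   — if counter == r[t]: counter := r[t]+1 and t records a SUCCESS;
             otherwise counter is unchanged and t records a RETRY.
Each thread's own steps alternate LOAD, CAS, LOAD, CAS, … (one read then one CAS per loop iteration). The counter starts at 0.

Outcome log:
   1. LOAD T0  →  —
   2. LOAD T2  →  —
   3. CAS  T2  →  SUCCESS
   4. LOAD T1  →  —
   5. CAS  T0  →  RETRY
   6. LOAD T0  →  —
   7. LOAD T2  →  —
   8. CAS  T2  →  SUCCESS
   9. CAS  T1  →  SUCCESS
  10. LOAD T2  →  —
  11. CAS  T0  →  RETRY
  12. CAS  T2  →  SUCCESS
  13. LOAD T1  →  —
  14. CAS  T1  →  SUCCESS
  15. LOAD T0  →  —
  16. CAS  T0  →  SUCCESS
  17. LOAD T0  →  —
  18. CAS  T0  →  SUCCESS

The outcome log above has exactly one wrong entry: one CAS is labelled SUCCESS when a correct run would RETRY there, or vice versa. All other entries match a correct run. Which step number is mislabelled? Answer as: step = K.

Reference trace:
#1 T0 reads 0
#2 T2 reads 0
#3 T2 CAS(0→1) writes; counter now 1
#4 T1 reads 1
#5 T0 CAS(0→1) fails; counter now 1
#6 T0 reads 1
#7 T2 reads 1
#8 T2 CAS(1→2) writes; counter now 2
#9 T1 CAS(1→2) fails; counter now 2
#10 T2 reads 2
#11 T0 CAS(1→2) fails; counter now 2
#12 T2 CAS(2→3) writes; counter now 3
#13 T1 reads 3
#14 T1 CAS(3→4) writes; counter now 4
#15 T0 reads 4
#16 T0 CAS(4→5) writes; counter now 5
#17 T0 reads 5
#18 T0 CAS(5→6) writes; counter now 6
Flip is step 9.

step = 9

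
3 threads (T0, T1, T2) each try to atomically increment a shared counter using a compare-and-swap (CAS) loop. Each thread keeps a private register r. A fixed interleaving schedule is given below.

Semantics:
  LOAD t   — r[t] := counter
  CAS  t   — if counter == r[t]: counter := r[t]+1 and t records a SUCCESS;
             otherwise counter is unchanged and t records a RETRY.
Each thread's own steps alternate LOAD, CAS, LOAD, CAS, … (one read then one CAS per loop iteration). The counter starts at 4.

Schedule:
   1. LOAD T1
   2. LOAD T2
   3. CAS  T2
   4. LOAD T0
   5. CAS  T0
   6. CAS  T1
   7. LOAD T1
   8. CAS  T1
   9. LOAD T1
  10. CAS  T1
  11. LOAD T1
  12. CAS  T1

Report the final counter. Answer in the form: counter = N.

counter = 9

T1 LOAD — after: cnt=4, r=4 — load
T2 LOAD — after: cnt=4, r=4 — load
T2 CAS — after: cnt=5, r=4 — ok
T0 LOAD — after: cnt=5, r=5 — load
T0 CAS — after: cnt=6, r=5 — ok
T1 CAS — after: cnt=6, r=4 — retry
T1 LOAD — after: cnt=6, r=6 — load
T1 CAS — after: cnt=7, r=6 — ok
T1 LOAD — after: cnt=7, r=7 — load
T1 CAS — after: cnt=8, r=7 — ok
T1 LOAD — after: cnt=8, r=8 — load
T1 CAS — after: cnt=9, r=8 — ok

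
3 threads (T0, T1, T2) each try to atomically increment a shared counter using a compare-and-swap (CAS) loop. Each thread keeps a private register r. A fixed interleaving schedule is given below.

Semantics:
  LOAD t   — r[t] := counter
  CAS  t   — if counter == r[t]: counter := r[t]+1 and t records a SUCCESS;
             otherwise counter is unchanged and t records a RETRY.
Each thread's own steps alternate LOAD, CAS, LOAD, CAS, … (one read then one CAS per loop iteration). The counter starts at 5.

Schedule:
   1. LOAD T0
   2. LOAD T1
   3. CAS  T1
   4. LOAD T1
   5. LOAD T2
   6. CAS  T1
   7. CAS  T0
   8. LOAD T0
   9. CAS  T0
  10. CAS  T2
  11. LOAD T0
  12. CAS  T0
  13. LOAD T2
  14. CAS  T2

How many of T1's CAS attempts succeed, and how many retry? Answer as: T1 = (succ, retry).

1. LOAD T0 → mem=5 r[T0]=5 [LOAD]
2. LOAD T1 → mem=5 r[T1]=5 [LOAD]
3. CAS T1 → mem=6 r[T1]=5 [OK]
4. LOAD T1 → mem=6 r[T1]=6 [LOAD]
5. LOAD T2 → mem=6 r[T2]=6 [LOAD]
6. CAS T1 → mem=7 r[T1]=6 [OK]
7. CAS T0 → mem=7 r[T0]=5 [RETRY]
8. LOAD T0 → mem=7 r[T0]=7 [LOAD]
9. CAS T0 → mem=8 r[T0]=7 [OK]
10. CAS T2 → mem=8 r[T2]=6 [RETRY]
11. LOAD T0 → mem=8 r[T0]=8 [LOAD]
12. CAS T0 → mem=9 r[T0]=8 [OK]
13. LOAD T2 → mem=9 r[T2]=9 [LOAD]
14. CAS T2 → mem=10 r[T2]=9 [OK]

T1 = (2, 0)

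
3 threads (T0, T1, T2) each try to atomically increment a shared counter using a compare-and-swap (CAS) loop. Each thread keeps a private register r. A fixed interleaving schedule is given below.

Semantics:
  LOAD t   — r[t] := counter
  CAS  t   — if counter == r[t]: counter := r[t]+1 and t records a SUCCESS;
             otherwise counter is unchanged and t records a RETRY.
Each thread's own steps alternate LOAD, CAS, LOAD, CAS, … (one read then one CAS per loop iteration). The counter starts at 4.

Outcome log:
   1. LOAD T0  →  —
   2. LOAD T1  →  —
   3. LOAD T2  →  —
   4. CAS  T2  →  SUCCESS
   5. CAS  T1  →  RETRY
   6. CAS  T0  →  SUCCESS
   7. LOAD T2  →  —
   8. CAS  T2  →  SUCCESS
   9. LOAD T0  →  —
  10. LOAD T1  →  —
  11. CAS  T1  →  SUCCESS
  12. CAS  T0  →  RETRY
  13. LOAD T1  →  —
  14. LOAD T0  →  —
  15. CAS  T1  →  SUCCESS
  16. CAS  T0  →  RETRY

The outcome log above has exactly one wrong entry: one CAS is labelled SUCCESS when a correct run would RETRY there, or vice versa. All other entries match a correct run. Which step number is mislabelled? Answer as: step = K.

Correct run:
step 1: T0 LOAD ⇒ load; ctr=4 reg=4
step 2: T1 LOAD ⇒ load; ctr=4 reg=4
step 3: T2 LOAD ⇒ load; ctr=4 reg=4
step 4: T2 CAS ⇒ ok; ctr=5 reg=4
step 5: T1 CAS ⇒ retry; ctr=5 reg=4
step 6: T0 CAS ⇒ retry; ctr=5 reg=4
step 7: T2 LOAD ⇒ load; ctr=5 reg=5
step 8: T2 CAS ⇒ ok; ctr=6 reg=5
step 9: T0 LOAD ⇒ load; ctr=6 reg=6
step 10: T1 LOAD ⇒ load; ctr=6 reg=6
step 11: T1 CAS ⇒ ok; ctr=7 reg=6
step 12: T0 CAS ⇒ retry; ctr=7 reg=6
step 13: T1 LOAD ⇒ load; ctr=7 reg=7
step 14: T0 LOAD ⇒ load; ctr=7 reg=7
step 15: T1 CAS ⇒ ok; ctr=8 reg=7
step 16: T0 CAS ⇒ retry; ctr=8 reg=7
Mismatch at 6.

step = 6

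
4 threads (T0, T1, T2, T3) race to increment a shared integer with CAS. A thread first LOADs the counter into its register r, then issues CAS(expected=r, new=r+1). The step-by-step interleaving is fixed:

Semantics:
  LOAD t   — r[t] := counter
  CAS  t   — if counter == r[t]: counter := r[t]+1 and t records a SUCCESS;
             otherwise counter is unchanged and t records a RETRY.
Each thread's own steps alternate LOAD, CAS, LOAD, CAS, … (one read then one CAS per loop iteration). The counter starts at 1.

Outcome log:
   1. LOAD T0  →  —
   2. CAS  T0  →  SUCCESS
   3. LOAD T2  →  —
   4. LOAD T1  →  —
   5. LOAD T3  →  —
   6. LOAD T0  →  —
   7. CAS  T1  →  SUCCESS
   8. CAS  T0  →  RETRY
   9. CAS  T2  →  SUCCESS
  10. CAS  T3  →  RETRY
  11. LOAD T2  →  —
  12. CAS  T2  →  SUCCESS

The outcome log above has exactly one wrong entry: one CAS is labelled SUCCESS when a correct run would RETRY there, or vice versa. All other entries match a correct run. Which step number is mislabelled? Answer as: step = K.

step = 9

Reference trace:
T0 LOAD — after: cnt=1, r=1 — load
T0 CAS — after: cnt=2, r=1 — ok
T2 LOAD — after: cnt=2, r=2 — load
T1 LOAD — after: cnt=2, r=2 — load
T3 LOAD — after: cnt=2, r=2 — load
T0 LOAD — after: cnt=2, r=2 — load
T1 CAS — after: cnt=3, r=2 — ok
T0 CAS — after: cnt=3, r=2 — retry
T2 CAS — after: cnt=3, r=2 — retry
T3 CAS — after: cnt=3, r=2 — retry
T2 LOAD — after: cnt=3, r=3 — load
T2 CAS — after: cnt=4, r=3 — ok
Log disagrees first at step 9.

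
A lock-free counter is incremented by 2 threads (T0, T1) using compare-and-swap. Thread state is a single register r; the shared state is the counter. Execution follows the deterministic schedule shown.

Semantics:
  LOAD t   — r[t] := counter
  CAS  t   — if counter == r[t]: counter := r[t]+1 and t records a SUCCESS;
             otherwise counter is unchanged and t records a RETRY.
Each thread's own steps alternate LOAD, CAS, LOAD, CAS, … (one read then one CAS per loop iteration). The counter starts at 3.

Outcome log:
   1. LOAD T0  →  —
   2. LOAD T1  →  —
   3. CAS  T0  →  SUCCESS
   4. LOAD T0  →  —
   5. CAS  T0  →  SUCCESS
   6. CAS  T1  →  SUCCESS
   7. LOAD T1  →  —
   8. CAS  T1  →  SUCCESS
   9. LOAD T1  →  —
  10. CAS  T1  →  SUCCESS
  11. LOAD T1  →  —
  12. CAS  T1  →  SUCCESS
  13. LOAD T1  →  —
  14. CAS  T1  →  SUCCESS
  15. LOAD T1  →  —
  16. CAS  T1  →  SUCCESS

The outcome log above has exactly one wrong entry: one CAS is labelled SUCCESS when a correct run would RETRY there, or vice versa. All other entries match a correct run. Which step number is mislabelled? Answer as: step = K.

step = 6

Re-executing:
   1) LOAD T0:  M=3  r_T0=3
   2) LOAD T1:  M=3  r_T1=3
   3) CAS  T0:  M=4  r_T0=3 ✓
   4) LOAD T0:  M=4  r_T0=4
   5) CAS  T0:  M=5  r_T0=4 ✓
   6) CAS  T1:  M=5  r_T1=3 ✗
   7) LOAD T1:  M=5  r_T1=5
   8) CAS  T1:  M=6  r_T1=5 ✓
   9) LOAD T1:  M=6  r_T1=6
  10) CAS  T1:  M=7  r_T1=6 ✓
  11) LOAD T1:  M=7  r_T1=7
  12) CAS  T1:  M=8  r_T1=7 ✓
  13) LOAD T1:  M=8  r_T1=8
  14) CAS  T1:  M=9  r_T1=8 ✓
  15) LOAD T1:  M=9  r_T1=9
  16) CAS  T1:  M=10  r_T1=9 ✓
Log disagrees first at step 6.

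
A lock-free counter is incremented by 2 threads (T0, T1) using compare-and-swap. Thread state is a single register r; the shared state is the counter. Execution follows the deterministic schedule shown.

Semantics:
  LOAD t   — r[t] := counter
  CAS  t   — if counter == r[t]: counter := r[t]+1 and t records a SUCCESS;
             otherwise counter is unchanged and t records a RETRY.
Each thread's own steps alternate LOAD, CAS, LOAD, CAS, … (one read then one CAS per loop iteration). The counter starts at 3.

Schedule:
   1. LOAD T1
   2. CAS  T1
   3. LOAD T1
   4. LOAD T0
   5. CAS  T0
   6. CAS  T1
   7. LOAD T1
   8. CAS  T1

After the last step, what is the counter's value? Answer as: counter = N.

counter = 6

#1 T1 reads 3
#2 T1 CAS(3→4) writes; counter now 4
#3 T1 reads 4
#4 T0 reads 4
#5 T0 CAS(4→5) writes; counter now 5
#6 T1 CAS(4→5) fails; counter now 5
#7 T1 reads 5
#8 T1 CAS(5→6) writes; counter now 6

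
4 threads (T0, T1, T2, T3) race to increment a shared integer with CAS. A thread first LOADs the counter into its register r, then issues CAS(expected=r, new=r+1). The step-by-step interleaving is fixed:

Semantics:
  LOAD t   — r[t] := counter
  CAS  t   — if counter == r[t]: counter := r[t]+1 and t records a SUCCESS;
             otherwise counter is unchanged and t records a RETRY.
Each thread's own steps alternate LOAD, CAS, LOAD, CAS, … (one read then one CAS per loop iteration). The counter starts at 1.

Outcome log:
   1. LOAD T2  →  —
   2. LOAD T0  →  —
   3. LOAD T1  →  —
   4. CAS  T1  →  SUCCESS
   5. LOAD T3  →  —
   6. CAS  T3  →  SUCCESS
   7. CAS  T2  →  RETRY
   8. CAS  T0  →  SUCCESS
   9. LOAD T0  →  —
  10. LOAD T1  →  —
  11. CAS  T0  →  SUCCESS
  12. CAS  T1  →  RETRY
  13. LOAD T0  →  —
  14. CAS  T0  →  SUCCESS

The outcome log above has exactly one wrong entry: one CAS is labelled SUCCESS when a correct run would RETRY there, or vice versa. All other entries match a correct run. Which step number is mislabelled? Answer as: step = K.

Correct run:
1. LOAD T2 → mem=1 r[T2]=1 [LOAD]
2. LOAD T0 → mem=1 r[T0]=1 [LOAD]
3. LOAD T1 → mem=1 r[T1]=1 [LOAD]
4. CAS T1 → mem=2 r[T1]=1 [OK]
5. LOAD T3 → mem=2 r[T3]=2 [LOAD]
6. CAS T3 → mem=3 r[T3]=2 [OK]
7. CAS T2 → mem=3 r[T2]=1 [RETRY]
8. CAS T0 → mem=3 r[T0]=1 [RETRY]
9. LOAD T0 → mem=3 r[T0]=3 [LOAD]
10. LOAD T1 → mem=3 r[T1]=3 [LOAD]
11. CAS T0 → mem=4 r[T0]=3 [OK]
12. CAS T1 → mem=4 r[T1]=3 [RETRY]
13. LOAD T0 → mem=4 r[T0]=4 [LOAD]
14. CAS T0 → mem=5 r[T0]=4 [OK]
Log disagrees first at step 8.

step = 8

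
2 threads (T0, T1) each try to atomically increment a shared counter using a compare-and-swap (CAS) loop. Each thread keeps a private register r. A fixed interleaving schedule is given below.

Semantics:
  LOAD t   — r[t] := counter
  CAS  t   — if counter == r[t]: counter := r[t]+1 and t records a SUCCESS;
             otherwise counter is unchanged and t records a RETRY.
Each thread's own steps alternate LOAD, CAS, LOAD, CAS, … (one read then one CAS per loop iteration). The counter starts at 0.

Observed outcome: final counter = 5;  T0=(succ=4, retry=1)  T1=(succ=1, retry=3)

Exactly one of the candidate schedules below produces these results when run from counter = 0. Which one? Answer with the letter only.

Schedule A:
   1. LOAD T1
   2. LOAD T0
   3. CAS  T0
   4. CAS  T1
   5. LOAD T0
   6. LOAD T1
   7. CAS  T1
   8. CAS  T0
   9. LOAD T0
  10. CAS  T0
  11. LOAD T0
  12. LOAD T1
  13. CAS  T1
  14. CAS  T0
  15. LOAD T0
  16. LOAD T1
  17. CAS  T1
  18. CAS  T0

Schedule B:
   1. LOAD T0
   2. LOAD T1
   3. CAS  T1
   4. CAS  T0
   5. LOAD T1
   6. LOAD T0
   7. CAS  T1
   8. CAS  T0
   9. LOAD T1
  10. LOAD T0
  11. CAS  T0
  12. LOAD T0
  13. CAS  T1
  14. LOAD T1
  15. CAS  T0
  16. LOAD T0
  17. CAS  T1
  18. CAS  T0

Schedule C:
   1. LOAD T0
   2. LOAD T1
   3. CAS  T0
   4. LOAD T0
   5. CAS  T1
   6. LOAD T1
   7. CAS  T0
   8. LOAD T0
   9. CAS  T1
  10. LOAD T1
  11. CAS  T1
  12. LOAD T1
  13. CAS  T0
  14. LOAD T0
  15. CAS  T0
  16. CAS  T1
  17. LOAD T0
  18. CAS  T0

Run C:
   1) LOAD T0:  M=0  r_T0=0
   2) LOAD T1:  M=0  r_T1=0
   3) CAS  T0:  M=1  r_T0=0 ✓
   4) LOAD T0:  M=1  r_T0=1
   5) CAS  T1:  M=1  r_T1=0 ✗
   6) LOAD T1:  M=1  r_T1=1
   7) CAS  T0:  M=2  r_T0=1 ✓
   8) LOAD T0:  M=2  r_T0=2
   9) CAS  T1:  M=2  r_T1=1 ✗
  10) LOAD T1:  M=2  r_T1=2
  11) CAS  T1:  M=3  r_T1=2 ✓
  12) LOAD T1:  M=3  r_T1=3
  13) CAS  T0:  M=3  r_T0=2 ✗
  14) LOAD T0:  M=3  r_T0=3
  15) CAS  T0:  M=4  r_T0=3 ✓
  16) CAS  T1:  M=4  r_T1=3 ✗
  17) LOAD T0:  M=4  r_T0=4
  18) CAS  T0:  M=5  r_T0=4 ✓

C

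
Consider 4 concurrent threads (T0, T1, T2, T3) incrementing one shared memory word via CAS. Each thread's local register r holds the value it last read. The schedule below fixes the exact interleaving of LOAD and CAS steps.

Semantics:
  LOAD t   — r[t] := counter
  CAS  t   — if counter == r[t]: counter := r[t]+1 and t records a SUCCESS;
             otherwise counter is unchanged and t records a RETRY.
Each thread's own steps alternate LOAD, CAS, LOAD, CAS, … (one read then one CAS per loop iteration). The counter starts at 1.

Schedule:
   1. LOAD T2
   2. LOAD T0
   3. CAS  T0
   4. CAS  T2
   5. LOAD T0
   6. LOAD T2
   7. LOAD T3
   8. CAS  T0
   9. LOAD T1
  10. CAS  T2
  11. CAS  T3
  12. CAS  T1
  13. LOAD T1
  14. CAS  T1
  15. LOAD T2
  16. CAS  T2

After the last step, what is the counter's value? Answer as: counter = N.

   1) LOAD T2:  M=1  r_T2=1
   2) LOAD T0:  M=1  r_T0=1
   3) CAS  T0:  M=2  r_T0=1 ✓
   4) CAS  T2:  M=2  r_T2=1 ✗
   5) LOAD T0:  M=2  r_T0=2
   6) LOAD T2:  M=2  r_T2=2
   7) LOAD T3:  M=2  r_T3=2
   8) CAS  T0:  M=3  r_T0=2 ✓
   9) LOAD T1:  M=3  r_T1=3
  10) CAS  T2:  M=3  r_T2=2 ✗
  11) CAS  T3:  M=3  r_T3=2 ✗
  12) CAS  T1:  M=4  r_T1=3 ✓
  13) LOAD T1:  M=4  r_T1=4
  14) CAS  T1:  M=5  r_T1=4 ✓
  15) LOAD T2:  M=5  r_T2=5
  16) CAS  T2:  M=6  r_T2=5 ✓

counter = 6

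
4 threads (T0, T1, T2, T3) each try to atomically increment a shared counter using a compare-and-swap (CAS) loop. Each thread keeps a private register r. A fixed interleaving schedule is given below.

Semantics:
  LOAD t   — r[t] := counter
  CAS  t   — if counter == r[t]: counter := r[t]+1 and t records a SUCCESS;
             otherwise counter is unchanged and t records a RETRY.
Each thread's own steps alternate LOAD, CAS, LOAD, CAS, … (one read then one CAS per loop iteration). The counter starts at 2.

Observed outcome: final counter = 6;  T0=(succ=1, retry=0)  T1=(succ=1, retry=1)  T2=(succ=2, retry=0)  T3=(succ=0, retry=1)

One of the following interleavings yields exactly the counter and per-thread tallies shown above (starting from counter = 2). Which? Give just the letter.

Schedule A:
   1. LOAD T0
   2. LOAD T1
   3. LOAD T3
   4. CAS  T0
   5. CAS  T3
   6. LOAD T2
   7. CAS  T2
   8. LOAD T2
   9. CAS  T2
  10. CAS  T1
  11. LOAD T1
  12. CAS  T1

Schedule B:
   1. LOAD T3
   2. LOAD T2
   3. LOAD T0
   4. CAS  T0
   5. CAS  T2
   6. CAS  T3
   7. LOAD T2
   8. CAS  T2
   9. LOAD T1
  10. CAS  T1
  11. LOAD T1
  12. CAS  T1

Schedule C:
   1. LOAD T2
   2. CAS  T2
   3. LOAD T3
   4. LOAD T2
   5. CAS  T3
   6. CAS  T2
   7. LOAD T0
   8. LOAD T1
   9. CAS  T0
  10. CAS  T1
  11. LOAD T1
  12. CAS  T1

A

Simulating candidate A:
#1 T0 reads 2
#2 T1 reads 2
#3 T3 reads 2
#4 T0 CAS(2→3) writes; counter now 3
#5 T3 CAS(2→3) fails; counter now 3
#6 T2 reads 3
#7 T2 CAS(3→4) writes; counter now 4
#8 T2 reads 4
#9 T2 CAS(4→5) writes; counter now 5
#10 T1 CAS(2→3) fails; counter now 5
#11 T1 reads 5
#12 T1 CAS(5→6) writes; counter now 6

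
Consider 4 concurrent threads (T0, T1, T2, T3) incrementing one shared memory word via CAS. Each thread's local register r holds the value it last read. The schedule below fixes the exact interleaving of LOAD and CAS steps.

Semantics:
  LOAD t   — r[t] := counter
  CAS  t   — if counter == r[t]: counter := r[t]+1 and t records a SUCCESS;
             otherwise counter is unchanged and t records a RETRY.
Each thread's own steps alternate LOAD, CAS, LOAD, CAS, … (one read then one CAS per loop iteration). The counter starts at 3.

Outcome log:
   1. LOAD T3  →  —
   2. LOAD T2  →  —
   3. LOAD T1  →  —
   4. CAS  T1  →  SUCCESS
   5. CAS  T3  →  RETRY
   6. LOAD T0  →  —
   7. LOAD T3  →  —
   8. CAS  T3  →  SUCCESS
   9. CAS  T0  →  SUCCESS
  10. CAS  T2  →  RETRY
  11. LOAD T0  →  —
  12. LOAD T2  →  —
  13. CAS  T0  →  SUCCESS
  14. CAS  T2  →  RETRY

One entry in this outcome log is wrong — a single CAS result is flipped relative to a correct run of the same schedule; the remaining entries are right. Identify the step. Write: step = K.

step = 9

Correct run:
step 1: T3 LOAD ⇒ load; ctr=3 reg=3
step 2: T2 LOAD ⇒ load; ctr=3 reg=3
step 3: T1 LOAD ⇒ load; ctr=3 reg=3
step 4: T1 CAS ⇒ ok; ctr=4 reg=3
step 5: T3 CAS ⇒ retry; ctr=4 reg=3
step 6: T0 LOAD ⇒ load; ctr=4 reg=4
step 7: T3 LOAD ⇒ load; ctr=4 reg=4
step 8: T3 CAS ⇒ ok; ctr=5 reg=4
step 9: T0 CAS ⇒ retry; ctr=5 reg=4
step 10: T2 CAS ⇒ retry; ctr=5 reg=3
step 11: T0 LOAD ⇒ load; ctr=5 reg=5
step 12: T2 LOAD ⇒ load; ctr=5 reg=5
step 13: T0 CAS ⇒ ok; ctr=6 reg=5
step 14: T2 CAS ⇒ retry; ctr=6 reg=5
Log disagrees first at step 9.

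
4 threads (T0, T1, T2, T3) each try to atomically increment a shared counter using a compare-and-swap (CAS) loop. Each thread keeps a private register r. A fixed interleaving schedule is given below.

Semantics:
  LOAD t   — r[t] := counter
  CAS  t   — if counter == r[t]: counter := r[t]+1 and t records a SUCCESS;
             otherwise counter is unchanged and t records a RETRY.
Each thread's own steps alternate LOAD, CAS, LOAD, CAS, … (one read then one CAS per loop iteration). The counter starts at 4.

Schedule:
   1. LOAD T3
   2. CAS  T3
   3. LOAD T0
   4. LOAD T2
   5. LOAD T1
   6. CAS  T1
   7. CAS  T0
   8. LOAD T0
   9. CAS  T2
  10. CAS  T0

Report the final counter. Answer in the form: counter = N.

step 1: T3 LOAD ⇒ load; ctr=4 reg=4
step 2: T3 CAS ⇒ ok; ctr=5 reg=4
step 3: T0 LOAD ⇒ load; ctr=5 reg=5
step 4: T2 LOAD ⇒ load; ctr=5 reg=5
step 5: T1 LOAD ⇒ load; ctr=5 reg=5
step 6: T1 CAS ⇒ ok; ctr=6 reg=5
step 7: T0 CAS ⇒ retry; ctr=6 reg=5
step 8: T0 LOAD ⇒ load; ctr=6 reg=6
step 9: T2 CAS ⇒ retry; ctr=6 reg=5
step 10: T0 CAS ⇒ ok; ctr=7 reg=6

counter = 7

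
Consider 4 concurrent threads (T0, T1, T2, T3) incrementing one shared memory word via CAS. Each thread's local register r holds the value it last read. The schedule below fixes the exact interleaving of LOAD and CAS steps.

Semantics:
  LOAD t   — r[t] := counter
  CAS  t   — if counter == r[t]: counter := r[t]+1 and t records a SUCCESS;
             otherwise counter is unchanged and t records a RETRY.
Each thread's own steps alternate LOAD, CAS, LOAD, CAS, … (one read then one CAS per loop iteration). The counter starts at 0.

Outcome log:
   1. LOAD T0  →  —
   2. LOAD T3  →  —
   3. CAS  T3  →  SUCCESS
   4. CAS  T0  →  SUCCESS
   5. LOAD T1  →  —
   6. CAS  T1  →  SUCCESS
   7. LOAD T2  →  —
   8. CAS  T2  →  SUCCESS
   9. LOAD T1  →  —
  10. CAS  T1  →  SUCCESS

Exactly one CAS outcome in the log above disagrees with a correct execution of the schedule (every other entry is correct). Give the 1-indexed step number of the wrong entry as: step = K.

step = 4

Correct run:
[1] T0.load  rd  (counter 0, T0.r 0)
[2] T3.load  rd  (counter 0, T3.r 0)
[3] T3.cas  hit  (counter 1, T3.r 0)
[4] T0.cas  miss  (counter 1, T0.r 0)
[5] T1.load  rd  (counter 1, T1.r 1)
[6] T1.cas  hit  (counter 2, T1.r 1)
[7] T2.load  rd  (counter 2, T2.r 2)
[8] T2.cas  hit  (counter 3, T2.r 2)
[9] T1.load  rd  (counter 3, T1.r 3)
[10] T1.cas  hit  (counter 4, T1.r 3)
Log disagrees first at step 4.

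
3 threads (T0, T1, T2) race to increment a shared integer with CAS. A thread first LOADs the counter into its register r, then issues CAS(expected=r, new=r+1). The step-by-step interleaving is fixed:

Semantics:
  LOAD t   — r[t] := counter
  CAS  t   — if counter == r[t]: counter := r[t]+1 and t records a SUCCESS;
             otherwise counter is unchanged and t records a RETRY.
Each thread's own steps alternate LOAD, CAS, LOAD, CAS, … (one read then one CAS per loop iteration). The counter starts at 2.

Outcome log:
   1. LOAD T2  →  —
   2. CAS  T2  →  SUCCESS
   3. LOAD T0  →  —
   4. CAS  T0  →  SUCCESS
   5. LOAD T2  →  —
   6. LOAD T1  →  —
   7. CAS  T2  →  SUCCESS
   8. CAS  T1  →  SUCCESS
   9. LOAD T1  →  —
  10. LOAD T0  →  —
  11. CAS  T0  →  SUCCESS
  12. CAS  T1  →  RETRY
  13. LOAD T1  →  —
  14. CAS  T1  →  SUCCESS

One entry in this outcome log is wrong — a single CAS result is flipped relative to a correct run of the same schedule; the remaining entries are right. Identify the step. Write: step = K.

Re-executing:
1. LOAD T2 → mem=2 r[T2]=2 [LOAD]
2. CAS T2 → mem=3 r[T2]=2 [OK]
3. LOAD T0 → mem=3 r[T0]=3 [LOAD]
4. CAS T0 → mem=4 r[T0]=3 [OK]
5. LOAD T2 → mem=4 r[T2]=4 [LOAD]
6. LOAD T1 → mem=4 r[T1]=4 [LOAD]
7. CAS T2 → mem=5 r[T2]=4 [OK]
8. CAS T1 → mem=5 r[T1]=4 [RETRY]
9. LOAD T1 → mem=5 r[T1]=5 [LOAD]
10. LOAD T0 → mem=5 r[T0]=5 [LOAD]
11. CAS T0 → mem=6 r[T0]=5 [OK]
12. CAS T1 → mem=6 r[T1]=5 [RETRY]
13. LOAD T1 → mem=6 r[T1]=6 [LOAD]
14. CAS T1 → mem=7 r[T1]=6 [OK]
Log disagrees first at step 8.

step = 8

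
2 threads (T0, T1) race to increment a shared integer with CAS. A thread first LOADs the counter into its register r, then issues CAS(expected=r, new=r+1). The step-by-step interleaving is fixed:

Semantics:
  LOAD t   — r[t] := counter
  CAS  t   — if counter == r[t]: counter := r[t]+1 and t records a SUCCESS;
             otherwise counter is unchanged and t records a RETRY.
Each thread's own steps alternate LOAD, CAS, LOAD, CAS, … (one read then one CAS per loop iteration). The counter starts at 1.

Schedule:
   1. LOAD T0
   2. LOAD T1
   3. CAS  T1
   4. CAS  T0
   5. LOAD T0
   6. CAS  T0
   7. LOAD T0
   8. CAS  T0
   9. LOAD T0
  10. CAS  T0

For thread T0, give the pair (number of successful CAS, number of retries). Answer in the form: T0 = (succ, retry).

T0 = (3, 1)

step 1: T0 LOAD ⇒ load; ctr=1 reg=1
step 2: T1 LOAD ⇒ load; ctr=1 reg=1
step 3: T1 CAS ⇒ ok; ctr=2 reg=1
step 4: T0 CAS ⇒ retry; ctr=2 reg=1
step 5: T0 LOAD ⇒ load; ctr=2 reg=2
step 6: T0 CAS ⇒ ok; ctr=3 reg=2
step 7: T0 LOAD ⇒ load; ctr=3 reg=3
step 8: T0 CAS ⇒ ok; ctr=4 reg=3
step 9: T0 LOAD ⇒ load; ctr=4 reg=4
step 10: T0 CAS ⇒ ok; ctr=5 reg=4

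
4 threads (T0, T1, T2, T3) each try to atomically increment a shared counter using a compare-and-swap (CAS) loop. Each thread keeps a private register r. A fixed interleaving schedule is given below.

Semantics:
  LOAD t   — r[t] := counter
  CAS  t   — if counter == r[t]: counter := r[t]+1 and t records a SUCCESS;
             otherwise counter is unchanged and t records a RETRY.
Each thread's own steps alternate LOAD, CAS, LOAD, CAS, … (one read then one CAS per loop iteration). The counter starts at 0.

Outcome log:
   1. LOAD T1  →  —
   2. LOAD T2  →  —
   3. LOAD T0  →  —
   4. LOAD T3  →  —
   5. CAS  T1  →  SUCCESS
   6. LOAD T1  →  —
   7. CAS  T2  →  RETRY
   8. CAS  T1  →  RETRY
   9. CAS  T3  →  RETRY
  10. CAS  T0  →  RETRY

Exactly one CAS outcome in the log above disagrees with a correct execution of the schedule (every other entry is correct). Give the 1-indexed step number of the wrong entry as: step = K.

Reference trace:
   1) LOAD T1:  M=0  r_T1=0
   2) LOAD T2:  M=0  r_T2=0
   3) LOAD T0:  M=0  r_T0=0
   4) LOAD T3:  M=0  r_T3=0
   5) CAS  T1:  M=1  r_T1=0 ✓
   6) LOAD T1:  M=1  r_T1=1
   7) CAS  T2:  M=1  r_T2=0 ✗
   8) CAS  T1:  M=2  r_T1=1 ✓
   9) CAS  T3:  M=2  r_T3=0 ✗
  10) CAS  T0:  M=2  r_T0=0 ✗
Mismatch at 8.

step = 8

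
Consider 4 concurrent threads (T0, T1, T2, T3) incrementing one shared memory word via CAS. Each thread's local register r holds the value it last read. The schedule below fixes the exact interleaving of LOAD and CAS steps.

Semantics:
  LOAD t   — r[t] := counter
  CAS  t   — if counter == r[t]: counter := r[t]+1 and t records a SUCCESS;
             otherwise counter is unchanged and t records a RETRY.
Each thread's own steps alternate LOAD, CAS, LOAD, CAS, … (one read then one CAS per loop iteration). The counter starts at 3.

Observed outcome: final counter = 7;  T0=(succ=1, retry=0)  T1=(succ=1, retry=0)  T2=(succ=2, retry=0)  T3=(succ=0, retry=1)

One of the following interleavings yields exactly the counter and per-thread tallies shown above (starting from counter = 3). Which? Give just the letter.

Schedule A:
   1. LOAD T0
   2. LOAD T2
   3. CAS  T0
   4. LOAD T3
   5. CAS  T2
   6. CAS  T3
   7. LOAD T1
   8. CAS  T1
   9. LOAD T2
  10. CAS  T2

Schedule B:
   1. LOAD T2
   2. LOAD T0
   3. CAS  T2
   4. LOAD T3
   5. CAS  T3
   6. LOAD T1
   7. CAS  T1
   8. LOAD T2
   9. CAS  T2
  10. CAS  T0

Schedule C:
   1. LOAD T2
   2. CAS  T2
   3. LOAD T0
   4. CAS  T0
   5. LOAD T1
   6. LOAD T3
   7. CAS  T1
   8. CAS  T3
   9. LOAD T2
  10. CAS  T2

C

Run C:
   1) LOAD T2:  M=3  r_T2=3
   2) CAS  T2:  M=4  r_T2=3 ✓
   3) LOAD T0:  M=4  r_T0=4
   4) CAS  T0:  M=5  r_T0=4 ✓
   5) LOAD T1:  M=5  r_T1=5
   6) LOAD T3:  M=5  r_T3=5
   7) CAS  T1:  M=6  r_T1=5 ✓
   8) CAS  T3:  M=6  r_T3=5 ✗
   9) LOAD T2:  M=6  r_T2=6
  10) CAS  T2:  M=7  r_T2=6 ✓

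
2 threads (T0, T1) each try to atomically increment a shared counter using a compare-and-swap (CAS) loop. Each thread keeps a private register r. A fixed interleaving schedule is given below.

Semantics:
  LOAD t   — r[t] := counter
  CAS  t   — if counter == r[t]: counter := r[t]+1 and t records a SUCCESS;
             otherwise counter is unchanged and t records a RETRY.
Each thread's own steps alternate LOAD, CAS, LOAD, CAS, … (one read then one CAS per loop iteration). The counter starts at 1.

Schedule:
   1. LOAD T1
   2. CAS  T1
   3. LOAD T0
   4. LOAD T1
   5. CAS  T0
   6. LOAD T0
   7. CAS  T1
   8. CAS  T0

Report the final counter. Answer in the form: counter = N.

counter = 4

#1 T1 reads 1
#2 T1 CAS(1→2) writes; counter now 2
#3 T0 reads 2
#4 T1 reads 2
#5 T0 CAS(2→3) writes; counter now 3
#6 T0 reads 3
#7 T1 CAS(2→3) fails; counter now 3
#8 T0 CAS(3→4) writes; counter now 4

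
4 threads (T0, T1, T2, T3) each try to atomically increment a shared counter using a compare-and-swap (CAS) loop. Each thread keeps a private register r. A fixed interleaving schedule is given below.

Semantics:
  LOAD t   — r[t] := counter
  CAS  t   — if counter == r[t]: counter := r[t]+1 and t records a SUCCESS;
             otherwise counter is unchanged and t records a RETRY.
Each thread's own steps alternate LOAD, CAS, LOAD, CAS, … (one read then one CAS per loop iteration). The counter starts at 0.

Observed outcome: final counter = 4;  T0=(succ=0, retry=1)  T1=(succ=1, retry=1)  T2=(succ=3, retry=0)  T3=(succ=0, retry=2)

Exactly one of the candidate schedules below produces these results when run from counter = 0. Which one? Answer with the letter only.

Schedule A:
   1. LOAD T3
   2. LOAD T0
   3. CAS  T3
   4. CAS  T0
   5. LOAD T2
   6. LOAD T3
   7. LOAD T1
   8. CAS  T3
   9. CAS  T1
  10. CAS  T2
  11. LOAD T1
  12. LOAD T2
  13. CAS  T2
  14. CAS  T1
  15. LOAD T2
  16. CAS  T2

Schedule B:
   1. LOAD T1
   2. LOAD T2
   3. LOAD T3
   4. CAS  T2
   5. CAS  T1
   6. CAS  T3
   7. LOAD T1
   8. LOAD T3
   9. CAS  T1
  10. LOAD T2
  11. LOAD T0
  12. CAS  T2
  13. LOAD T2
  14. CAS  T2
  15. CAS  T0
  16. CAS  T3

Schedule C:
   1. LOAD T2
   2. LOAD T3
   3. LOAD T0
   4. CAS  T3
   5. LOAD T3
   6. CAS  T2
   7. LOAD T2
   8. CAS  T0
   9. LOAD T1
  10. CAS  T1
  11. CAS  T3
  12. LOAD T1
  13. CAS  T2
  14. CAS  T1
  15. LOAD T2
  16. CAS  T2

Simulating candidate B:
#1 T1 reads 0
#2 T2 reads 0
#3 T3 reads 0
#4 T2 CAS(0→1) writes; counter now 1
#5 T1 CAS(0→1) fails; counter now 1
#6 T3 CAS(0→1) fails; counter now 1
#7 T1 reads 1
#8 T3 reads 1
#9 T1 CAS(1→2) writes; counter now 2
#10 T2 reads 2
#11 T0 reads 2
#12 T2 CAS(2→3) writes; counter now 3
#13 T2 reads 3
#14 T2 CAS(3→4) writes; counter now 4
#15 T0 CAS(2→3) fails; counter now 4
#16 T3 CAS(1→2) fails; counter now 4

B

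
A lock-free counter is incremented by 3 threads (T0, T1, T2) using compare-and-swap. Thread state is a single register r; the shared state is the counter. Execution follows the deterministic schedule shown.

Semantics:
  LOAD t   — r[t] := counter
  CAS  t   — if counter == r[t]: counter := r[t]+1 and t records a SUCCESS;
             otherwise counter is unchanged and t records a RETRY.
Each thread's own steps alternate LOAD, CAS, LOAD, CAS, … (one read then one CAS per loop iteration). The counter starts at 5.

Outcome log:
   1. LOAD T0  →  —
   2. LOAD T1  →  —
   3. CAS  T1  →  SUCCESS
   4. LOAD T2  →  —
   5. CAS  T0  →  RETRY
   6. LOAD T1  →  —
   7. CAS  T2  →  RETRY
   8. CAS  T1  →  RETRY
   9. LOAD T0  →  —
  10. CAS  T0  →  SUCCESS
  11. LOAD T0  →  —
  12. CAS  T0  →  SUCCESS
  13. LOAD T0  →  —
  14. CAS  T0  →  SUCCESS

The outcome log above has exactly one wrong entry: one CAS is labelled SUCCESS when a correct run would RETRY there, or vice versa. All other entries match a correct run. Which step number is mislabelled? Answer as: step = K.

Correct run:
   1) LOAD T0:  M=5  r_T0=5
   2) LOAD T1:  M=5  r_T1=5
   3) CAS  T1:  M=6  r_T1=5 ✓
   4) LOAD T2:  M=6  r_T2=6
   5) CAS  T0:  M=6  r_T0=5 ✗
   6) LOAD T1:  M=6  r_T1=6
   7) CAS  T2:  M=7  r_T2=6 ✓
   8) CAS  T1:  M=7  r_T1=6 ✗
   9) LOAD T0:  M=7  r_T0=7
  10) CAS  T0:  M=8  r_T0=7 ✓
  11) LOAD T0:  M=8  r_T0=8
  12) CAS  T0:  M=9  r_T0=8 ✓
  13) LOAD T0:  M=9  r_T0=9
  14) CAS  T0:  M=10  r_T0=9 ✓
Log disagrees first at step 7.

step = 7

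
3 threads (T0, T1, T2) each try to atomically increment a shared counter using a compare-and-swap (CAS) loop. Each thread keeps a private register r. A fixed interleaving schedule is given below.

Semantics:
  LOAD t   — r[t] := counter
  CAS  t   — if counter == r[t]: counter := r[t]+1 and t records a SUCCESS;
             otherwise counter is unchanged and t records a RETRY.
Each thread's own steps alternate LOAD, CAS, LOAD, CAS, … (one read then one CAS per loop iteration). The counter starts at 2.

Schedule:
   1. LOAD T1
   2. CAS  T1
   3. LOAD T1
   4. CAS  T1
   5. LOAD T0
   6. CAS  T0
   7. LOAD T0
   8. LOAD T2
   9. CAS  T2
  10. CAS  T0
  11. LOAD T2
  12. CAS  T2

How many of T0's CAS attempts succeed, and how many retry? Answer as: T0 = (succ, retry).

T0 = (1, 1)

1. LOAD T1 → mem=2 r[T1]=2 [LOAD]
2. CAS T1 → mem=3 r[T1]=2 [OK]
3. LOAD T1 → mem=3 r[T1]=3 [LOAD]
4. CAS T1 → mem=4 r[T1]=3 [OK]
5. LOAD T0 → mem=4 r[T0]=4 [LOAD]
6. CAS T0 → mem=5 r[T0]=4 [OK]
7. LOAD T0 → mem=5 r[T0]=5 [LOAD]
8. LOAD T2 → mem=5 r[T2]=5 [LOAD]
9. CAS T2 → mem=6 r[T2]=5 [OK]
10. CAS T0 → mem=6 r[T0]=5 [RETRY]
11. LOAD T2 → mem=6 r[T2]=6 [LOAD]
12. CAS T2 → mem=7 r[T2]=6 [OK]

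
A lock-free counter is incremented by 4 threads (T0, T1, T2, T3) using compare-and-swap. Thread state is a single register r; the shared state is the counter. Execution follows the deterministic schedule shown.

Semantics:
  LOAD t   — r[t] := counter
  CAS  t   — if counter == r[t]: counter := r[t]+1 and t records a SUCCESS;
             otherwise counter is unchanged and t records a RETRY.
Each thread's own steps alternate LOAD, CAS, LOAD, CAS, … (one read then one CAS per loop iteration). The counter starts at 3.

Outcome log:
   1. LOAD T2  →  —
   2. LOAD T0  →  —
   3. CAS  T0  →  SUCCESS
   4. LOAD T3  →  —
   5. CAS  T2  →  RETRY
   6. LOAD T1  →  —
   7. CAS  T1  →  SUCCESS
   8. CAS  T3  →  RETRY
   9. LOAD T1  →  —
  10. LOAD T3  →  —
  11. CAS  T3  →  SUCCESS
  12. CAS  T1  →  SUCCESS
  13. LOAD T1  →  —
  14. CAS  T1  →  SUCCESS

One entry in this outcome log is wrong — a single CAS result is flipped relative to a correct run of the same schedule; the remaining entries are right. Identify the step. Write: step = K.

step = 12

Re-executing:
#1 T2 reads 3
#2 T0 reads 3
#3 T0 CAS(3→4) writes; counter now 4
#4 T3 reads 4
#5 T2 CAS(3→4) fails; counter now 4
#6 T1 reads 4
#7 T1 CAS(4→5) writes; counter now 5
#8 T3 CAS(4→5) fails; counter now 5
#9 T1 reads 5
#10 T3 reads 5
#11 T3 CAS(5→6) writes; counter now 6
#12 T1 CAS(5→6) fails; counter now 6
#13 T1 reads 6
#14 T1 CAS(6→7) writes; counter now 7
Mismatch at 12.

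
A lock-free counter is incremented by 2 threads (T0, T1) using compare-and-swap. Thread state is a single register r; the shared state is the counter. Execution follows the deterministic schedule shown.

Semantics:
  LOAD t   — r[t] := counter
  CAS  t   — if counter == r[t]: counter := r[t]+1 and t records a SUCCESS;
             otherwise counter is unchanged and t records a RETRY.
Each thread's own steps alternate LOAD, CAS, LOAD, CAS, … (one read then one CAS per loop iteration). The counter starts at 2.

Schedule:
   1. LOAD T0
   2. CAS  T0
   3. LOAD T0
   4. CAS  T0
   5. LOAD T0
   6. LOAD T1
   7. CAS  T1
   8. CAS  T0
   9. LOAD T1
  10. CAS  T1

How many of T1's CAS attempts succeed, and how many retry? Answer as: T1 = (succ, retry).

T1 = (2, 0)

1. LOAD T0 → mem=2 r[T0]=2 [LOAD]
2. CAS T0 → mem=3 r[T0]=2 [OK]
3. LOAD T0 → mem=3 r[T0]=3 [LOAD]
4. CAS T0 → mem=4 r[T0]=3 [OK]
5. LOAD T0 → mem=4 r[T0]=4 [LOAD]
6. LOAD T1 → mem=4 r[T1]=4 [LOAD]
7. CAS T1 → mem=5 r[T1]=4 [OK]
8. CAS T0 → mem=5 r[T0]=4 [RETRY]
9. LOAD T1 → mem=5 r[T1]=5 [LOAD]
10. CAS T1 → mem=6 r[T1]=5 [OK]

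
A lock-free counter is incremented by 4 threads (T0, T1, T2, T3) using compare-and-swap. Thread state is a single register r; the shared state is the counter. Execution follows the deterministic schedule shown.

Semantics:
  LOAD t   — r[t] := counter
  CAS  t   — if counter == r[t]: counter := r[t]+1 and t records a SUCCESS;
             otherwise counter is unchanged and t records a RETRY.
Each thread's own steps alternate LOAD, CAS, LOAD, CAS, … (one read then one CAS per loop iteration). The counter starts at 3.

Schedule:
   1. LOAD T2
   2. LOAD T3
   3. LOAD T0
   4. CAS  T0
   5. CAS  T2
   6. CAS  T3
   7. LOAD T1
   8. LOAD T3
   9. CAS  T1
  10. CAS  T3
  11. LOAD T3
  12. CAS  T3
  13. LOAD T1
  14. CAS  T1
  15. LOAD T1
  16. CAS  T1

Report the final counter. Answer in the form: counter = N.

counter = 8

1. LOAD T2 → mem=3 r[T2]=3 [LOAD]
2. LOAD T3 → mem=3 r[T3]=3 [LOAD]
3. LOAD T0 → mem=3 r[T0]=3 [LOAD]
4. CAS T0 → mem=4 r[T0]=3 [OK]
5. CAS T2 → mem=4 r[T2]=3 [RETRY]
6. CAS T3 → mem=4 r[T3]=3 [RETRY]
7. LOAD T1 → mem=4 r[T1]=4 [LOAD]
8. LOAD T3 → mem=4 r[T3]=4 [LOAD]
9. CAS T1 → mem=5 r[T1]=4 [OK]
10. CAS T3 → mem=5 r[T3]=4 [RETRY]
11. LOAD T3 → mem=5 r[T3]=5 [LOAD]
12. CAS T3 → mem=6 r[T3]=5 [OK]
13. LOAD T1 → mem=6 r[T1]=6 [LOAD]
14. CAS T1 → mem=7 r[T1]=6 [OK]
15. LOAD T1 → mem=7 r[T1]=7 [LOAD]
16. CAS T1 → mem=8 r[T1]=7 [OK]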